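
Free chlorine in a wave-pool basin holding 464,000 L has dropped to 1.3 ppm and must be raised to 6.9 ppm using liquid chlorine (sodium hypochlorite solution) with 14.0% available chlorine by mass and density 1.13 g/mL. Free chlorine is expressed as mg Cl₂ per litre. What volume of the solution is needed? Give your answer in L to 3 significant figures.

16.4 L

Chlorine deficit: 6.9 − 1.3 = 5.6 ppm = 5.6 mg/L as Cl₂.
Cl₂ equivalent needed: 5.6 mg/L × 464,000 L = 2,598,000 mg = 2598 g.
Product at 14.0% available chlorine: 2598 / 0.14 = 18,560 g.
Volume at density 1.13 g/mL: 18,560 g ÷ 1.13 g/mL = 16,420 mL.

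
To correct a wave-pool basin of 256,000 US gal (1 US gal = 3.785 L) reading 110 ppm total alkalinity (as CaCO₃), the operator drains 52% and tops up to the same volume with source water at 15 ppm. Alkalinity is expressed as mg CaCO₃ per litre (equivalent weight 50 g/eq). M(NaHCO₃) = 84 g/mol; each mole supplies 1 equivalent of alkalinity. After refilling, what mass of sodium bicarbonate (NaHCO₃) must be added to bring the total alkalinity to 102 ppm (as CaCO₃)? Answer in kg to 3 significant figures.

Volume: 256,000 US gal × 3.785 L/gal = 968,960 L.
After draining 52% and refilling: 110 × 0.48 + 15 × 0.52 = 60.6 ppm.
Deficit to target: 102 − 60.6 = 41.4 mg/L.
As CaCO₃: 41.4 mg/L × 968,960 L = 40,110 g; ÷ 50 g/eq ÷ 1 = 802.3 mol NaHCO₃.
Mass: 802.3 × 84 = 67,390 g.

67.4 kg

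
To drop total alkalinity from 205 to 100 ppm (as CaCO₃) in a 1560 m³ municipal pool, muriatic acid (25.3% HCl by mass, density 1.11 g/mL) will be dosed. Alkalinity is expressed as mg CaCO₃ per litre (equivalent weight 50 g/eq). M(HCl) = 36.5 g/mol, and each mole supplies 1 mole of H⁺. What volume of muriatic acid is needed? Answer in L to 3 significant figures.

Volume: 1560 m³ = 1,560,000 L.
Alkalinity to neutralize: (205 − 100) = 105 mg/L as CaCO₃ × 1,560,000 L = 163,800 g as CaCO₃.
Equivalents of H⁺ required: 163,800 ÷ 50 g/eq = 3276 eq = 3276 mol HCl.
Mass of HCl: 3276 × 36.5 = 119,600 g.
Mass of 25.3% solution: 119,600 / 0.253 = 472,600 g.
Volume: 472,600 g ÷ 1.11 g/mL = 425,800 mL.

426 L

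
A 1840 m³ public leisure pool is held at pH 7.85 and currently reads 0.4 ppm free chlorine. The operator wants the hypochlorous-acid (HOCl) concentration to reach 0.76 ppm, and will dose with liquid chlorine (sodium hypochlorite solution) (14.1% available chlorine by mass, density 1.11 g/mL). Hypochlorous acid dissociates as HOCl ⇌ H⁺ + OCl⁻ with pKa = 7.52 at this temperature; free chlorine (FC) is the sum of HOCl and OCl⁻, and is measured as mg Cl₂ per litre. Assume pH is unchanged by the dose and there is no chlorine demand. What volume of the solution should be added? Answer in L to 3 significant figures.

23.3 L

Volume: 1840 m³ = 1,840,000 L.
[OCl⁻]/[HOCl] = 10^(pH − pKa) = 10^(7.85 − 7.52) = 2.138; fraction as HOCl = 1/(1 + 2.138) = 0.3187.
Free chlorine required for 0.76 ppm HOCl: 0.76 / 0.3187 = 2.385 ppm.
FC to add: 2.385 − 0.4 = 1.985 mg/L as Cl₂.
Cl₂ equivalent: 1.985 mg/L × 1,840,000 L = 3652 g.
Product at 14.1% available Cl: 3652 / 0.141 = 25,900 g.
Volume: 25,900 g ÷ 1.11 g/mL = 23,330 mL.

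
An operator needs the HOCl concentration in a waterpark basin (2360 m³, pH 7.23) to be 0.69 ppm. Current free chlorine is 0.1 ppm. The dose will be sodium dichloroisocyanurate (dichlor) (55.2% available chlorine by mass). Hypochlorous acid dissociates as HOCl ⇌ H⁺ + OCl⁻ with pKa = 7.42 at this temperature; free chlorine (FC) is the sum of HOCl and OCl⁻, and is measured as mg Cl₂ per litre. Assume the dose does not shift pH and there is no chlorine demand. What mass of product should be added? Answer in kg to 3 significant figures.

4.43 kg

Volume: 2360 m³ = 2,360,000 L.
[OCl⁻]/[HOCl] = 10^(pH − pKa) = 10^(7.23 − 7.42) = 0.6457; fraction as HOCl = 1/(1 + 0.6457) = 0.6077.
Free chlorine required for 0.69 ppm HOCl: 0.69 / 0.6077 = 1.136 ppm.
FC to add: 1.136 − 0.1 = 1.036 mg/L as Cl₂.
Cl₂ equivalent: 1.036 mg/L × 2,360,000 L = 2444 g.
Product at 55.2% available Cl: 2444 / 0.552 = 4427 g.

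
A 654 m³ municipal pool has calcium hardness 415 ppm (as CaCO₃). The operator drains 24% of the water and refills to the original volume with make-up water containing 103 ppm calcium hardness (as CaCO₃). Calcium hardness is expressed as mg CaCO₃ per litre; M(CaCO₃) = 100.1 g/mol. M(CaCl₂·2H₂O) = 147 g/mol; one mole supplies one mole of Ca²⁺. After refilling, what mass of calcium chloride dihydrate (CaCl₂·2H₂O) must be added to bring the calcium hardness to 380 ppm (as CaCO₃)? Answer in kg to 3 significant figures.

Volume: 654 m³ = 654,000 L.
After draining 24% and refilling: 415 × 0.76 + 103 × 0.24 = 340.12 ppm.
Deficit to target: 380 − 340.12 = 39.88 mg/L.
As CaCO₃: 39.88 mg/L × 654,000 L = 26,080 g; ÷ 100.1 = 260.6 mol Ca²⁺.
Mass: 260.6 × 147 = 38,300 g.

38.3 kg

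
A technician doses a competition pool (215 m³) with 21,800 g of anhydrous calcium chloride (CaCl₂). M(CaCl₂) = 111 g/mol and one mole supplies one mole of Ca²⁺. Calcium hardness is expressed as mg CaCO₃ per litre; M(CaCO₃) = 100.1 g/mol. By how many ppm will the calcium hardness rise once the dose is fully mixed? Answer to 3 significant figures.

Volume: 215 m³ = 215,000 L.
Moles of Ca²⁺: 21,800 g ÷ 111 g/mol = 196.4 mol.
As CaCO₃: 196.4 mol × 100.1 g/mol = 19,660 g.
Rise: 19,660 g / 215,000 L × 1000 = 91.44 mg/L.

91.4 ppm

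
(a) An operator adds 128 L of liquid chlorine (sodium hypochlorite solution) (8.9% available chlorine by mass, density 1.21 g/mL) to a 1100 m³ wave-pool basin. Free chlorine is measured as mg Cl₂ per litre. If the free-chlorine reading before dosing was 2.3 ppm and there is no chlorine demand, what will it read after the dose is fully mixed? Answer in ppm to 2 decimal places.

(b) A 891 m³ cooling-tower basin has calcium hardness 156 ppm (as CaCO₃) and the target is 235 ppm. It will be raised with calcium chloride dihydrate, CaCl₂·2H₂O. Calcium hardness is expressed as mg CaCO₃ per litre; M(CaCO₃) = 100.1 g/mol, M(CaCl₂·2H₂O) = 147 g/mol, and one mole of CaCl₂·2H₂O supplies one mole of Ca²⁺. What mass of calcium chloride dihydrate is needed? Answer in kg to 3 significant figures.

(a) Volume: 1100 m³ = 1,100,000 L.
(a) Mass of solution: 128 L × 1000 mL/L × 1.21 g/mL = 154,900 g.
(a) Available chlorine delivered: 154,900 g × 0.089 = 13,780 g as Cl₂.
(a) Concentration rise: 13,780 g / 1,100,000 L = 12.53 mg/L = 12.53 ppm.
(a) Final FC: 2.3 + 12.53 = 14.83 ppm.

(b) Volume: 891 m³ = 891,000 L.
(b) Hardness to add: (235 − 156) = 79 mg/L as CaCO₃ × 891,000 L = 70,390 g as CaCO₃.
(b) Moles of Ca²⁺ (1 mol Ca²⁺ ≡ 1 mol CaCO₃): 70,390 / 100.1 g/mol = 703.2 mol.
(b) Mass of CaCl₂·2H₂O: 703.2 × 147 = 103,400 g.

(a) 14.83 ppm; (b) 103 kg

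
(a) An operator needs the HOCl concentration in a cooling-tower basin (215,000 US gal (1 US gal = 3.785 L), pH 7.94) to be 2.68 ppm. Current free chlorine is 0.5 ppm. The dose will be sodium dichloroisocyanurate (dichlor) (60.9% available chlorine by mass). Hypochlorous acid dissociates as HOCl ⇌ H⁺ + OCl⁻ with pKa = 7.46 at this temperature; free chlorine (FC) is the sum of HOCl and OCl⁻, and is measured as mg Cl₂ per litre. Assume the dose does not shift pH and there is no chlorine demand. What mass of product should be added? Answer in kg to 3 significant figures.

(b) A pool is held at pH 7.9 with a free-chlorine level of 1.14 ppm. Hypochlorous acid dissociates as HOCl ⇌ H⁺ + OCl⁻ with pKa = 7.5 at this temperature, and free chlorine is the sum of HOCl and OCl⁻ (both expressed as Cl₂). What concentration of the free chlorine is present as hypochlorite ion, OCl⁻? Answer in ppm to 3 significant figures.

(a) 13.7 kg; (b) 0.815 ppm

(a) Volume: 215,000 US gal × 3.785 L/gal = 813,775 L.
(a) [OCl⁻]/[HOCl] = 10^(pH − pKa) = 10^(7.94 − 7.46) = 3.02; fraction as HOCl = 1/(1 + 3.02) = 0.2488.
(a) Free chlorine required for 2.68 ppm HOCl: 2.68 / 0.2488 = 10.77 ppm.
(a) FC to add: 10.77 − 0.5 = 10.27 mg/L as Cl₂.
(a) Cl₂ equivalent: 10.27 mg/L × 813,775 L = 8360 g.
(a) Product at 60.9% available Cl: 8360 / 0.609 = 13,730 g.

(b) [OCl⁻]/[HOCl] = 10^(pH − pKa) = 10^(7.9 − 7.5) = 10^0.40 = 2.512.
(b) Fraction as HOCl = 1 / (1 + 2.512) = 0.2847.
(b) OCl⁻ = (1 − 0.2847) × 1.14 ppm = 0.8154 ppm.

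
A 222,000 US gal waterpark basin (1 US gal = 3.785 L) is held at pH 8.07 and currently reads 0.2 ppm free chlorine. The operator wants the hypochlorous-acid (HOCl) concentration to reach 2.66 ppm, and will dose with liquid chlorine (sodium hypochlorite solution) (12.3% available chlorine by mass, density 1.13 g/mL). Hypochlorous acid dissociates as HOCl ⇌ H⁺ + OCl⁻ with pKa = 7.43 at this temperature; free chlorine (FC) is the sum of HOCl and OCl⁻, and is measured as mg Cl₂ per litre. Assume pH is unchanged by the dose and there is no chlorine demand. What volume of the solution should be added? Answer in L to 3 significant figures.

Volume: 222,000 US gal × 3.785 L/gal = 840,270 L.
[OCl⁻]/[HOCl] = 10^(pH − pKa) = 10^(8.07 − 7.43) = 4.365; fraction as HOCl = 1/(1 + 4.365) = 0.1864.
Free chlorine required for 2.66 ppm HOCl: 2.66 / 0.1864 = 14.27 ppm.
FC to add: 14.27 − 0.2 = 14.07 mg/L as Cl₂.
Cl₂ equivalent: 14.07 mg/L × 840,270 L = 11,820 g.
Product at 12.3% available Cl: 11,820 / 0.123 = 96,130 g.
Volume: 96,130 g ÷ 1.13 g/mL = 85,070 mL.

85.1 L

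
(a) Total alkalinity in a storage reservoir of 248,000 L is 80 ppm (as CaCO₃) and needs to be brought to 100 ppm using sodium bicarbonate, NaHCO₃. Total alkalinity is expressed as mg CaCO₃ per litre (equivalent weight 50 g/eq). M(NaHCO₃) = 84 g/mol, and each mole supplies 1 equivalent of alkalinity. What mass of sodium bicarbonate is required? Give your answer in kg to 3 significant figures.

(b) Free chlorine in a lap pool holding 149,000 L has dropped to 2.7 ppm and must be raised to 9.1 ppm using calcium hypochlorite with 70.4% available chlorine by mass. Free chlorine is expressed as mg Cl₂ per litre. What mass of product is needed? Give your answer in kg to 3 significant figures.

(a) 8.33 kg; (b) 1.35 kg

(a) Alkalinity to add: (100 − 80) = 20 mg/L as CaCO₃ × 248,000 L = 4960 g as CaCO₃.
(a) Equivalents: 4960 g ÷ 50 g/eq = 99.2 eq.
(a) NaHCO₃ supplies 1 eq per mole → 99.2 mol.
(a) Mass: 99.2 mol × 84 g/mol = 8333 g.

(b) Chlorine deficit: 9.1 − 2.7 = 6.4 ppm = 6.4 mg/L as Cl₂.
(b) Cl₂ equivalent needed: 6.4 mg/L × 149,000 L = 953,600 mg = 953.6 g.
(b) Product at 70.4% available chlorine: 953.6 / 0.704 = 1355 g.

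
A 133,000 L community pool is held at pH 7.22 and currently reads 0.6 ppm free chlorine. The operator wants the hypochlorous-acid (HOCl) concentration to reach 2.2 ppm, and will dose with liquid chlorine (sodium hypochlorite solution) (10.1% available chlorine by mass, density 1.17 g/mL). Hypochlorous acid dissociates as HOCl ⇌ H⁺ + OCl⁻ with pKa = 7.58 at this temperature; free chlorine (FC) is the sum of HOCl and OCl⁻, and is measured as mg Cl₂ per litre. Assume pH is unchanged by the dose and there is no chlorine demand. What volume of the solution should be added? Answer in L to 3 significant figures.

2.88 L

[OCl⁻]/[HOCl] = 10^(pH − pKa) = 10^(7.22 − 7.58) = 0.4365; fraction as HOCl = 1/(1 + 0.4365) = 0.6961.
Free chlorine required for 2.2 ppm HOCl: 2.2 / 0.6961 = 3.16 ppm.
FC to add: 3.16 − 0.6 = 2.56 mg/L as Cl₂.
Cl₂ equivalent: 2.56 mg/L × 133,000 L = 340.5 g.
Product at 10.1% available Cl: 340.5 / 0.101 = 3372 g.
Volume: 3372 g ÷ 1.17 g/mL = 2882 mL.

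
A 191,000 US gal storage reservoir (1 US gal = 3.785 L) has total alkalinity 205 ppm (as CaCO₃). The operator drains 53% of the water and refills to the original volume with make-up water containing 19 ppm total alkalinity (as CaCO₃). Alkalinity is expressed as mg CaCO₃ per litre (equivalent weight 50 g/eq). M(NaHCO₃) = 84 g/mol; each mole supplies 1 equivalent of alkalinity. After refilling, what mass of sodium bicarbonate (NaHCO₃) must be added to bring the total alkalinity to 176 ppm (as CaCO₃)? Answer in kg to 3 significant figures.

84.5 kg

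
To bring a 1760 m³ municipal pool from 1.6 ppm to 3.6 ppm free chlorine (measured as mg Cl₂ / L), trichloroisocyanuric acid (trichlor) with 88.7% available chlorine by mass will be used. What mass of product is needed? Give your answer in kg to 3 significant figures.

Volume: 1760 m³ = 1,760,000 L.
Chlorine deficit: 3.6 − 1.6 = 2 ppm = 2 mg/L as Cl₂.
Cl₂ equivalent needed: 2 mg/L × 1,760,000 L = 3,520,000 mg = 3520 g.
Product at 88.7% available chlorine: 3520 / 0.887 = 3968 g.

3.97 kg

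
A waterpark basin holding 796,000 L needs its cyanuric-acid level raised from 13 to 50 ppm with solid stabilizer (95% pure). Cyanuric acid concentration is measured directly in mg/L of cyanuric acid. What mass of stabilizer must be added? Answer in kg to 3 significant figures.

31.0 kg

CYA to add: (50 − 13) = 37 mg/L × 796,000 L = 29,450 g cyanuric acid.
At 95% purity: 29,450 / 0.95 = 31,000 g product.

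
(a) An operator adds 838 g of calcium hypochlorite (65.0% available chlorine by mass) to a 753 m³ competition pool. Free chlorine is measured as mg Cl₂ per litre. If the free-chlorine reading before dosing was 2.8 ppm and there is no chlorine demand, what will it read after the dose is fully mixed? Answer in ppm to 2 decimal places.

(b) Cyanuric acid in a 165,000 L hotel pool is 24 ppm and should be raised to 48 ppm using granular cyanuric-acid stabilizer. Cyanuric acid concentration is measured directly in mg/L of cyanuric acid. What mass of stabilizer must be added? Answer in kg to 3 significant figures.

(a) 3.52 ppm; (b) 3.96 kg

(a) Volume: 753 m³ = 753,000 L.
(a) Available chlorine delivered: 838 g × 0.65 = 544.7 g as Cl₂.
(a) Concentration rise: 544.7 g / 753,000 L = 0.7234 mg/L = 0.72 ppm.
(a) Final FC: 2.8 + 0.72 = 3.52 ppm.

(b) CYA to add: (48 − 24) = 24 mg/L × 165,000 L = 3960 g cyanuric acid.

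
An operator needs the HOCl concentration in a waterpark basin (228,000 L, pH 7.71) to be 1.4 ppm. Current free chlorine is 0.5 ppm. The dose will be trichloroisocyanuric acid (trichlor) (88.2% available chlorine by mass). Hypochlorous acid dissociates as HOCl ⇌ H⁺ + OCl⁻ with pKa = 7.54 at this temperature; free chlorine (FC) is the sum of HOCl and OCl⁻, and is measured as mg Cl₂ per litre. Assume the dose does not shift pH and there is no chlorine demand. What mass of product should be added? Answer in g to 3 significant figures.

[OCl⁻]/[HOCl] = 10^(pH − pKa) = 10^(7.71 − 7.54) = 1.479; fraction as HOCl = 1/(1 + 1.479) = 0.4034.
Free chlorine required for 1.4 ppm HOCl: 1.4 / 0.4034 = 3.471 ppm.
FC to add: 3.471 − 0.5 = 2.971 mg/L as Cl₂.
Cl₂ equivalent: 2.971 mg/L × 228,000 L = 677.3 g.
Product at 88.2% available Cl: 677.3 / 0.882 = 767.9 g.

768 g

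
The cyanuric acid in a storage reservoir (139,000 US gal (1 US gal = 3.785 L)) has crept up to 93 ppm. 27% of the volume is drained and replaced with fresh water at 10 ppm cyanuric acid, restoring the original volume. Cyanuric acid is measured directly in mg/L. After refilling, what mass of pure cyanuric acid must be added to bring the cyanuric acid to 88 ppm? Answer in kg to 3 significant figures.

9.16 kg

Volume: 139,000 US gal × 3.785 L/gal = 526,115 L.
After draining 27% and refilling: 93 × 0.73 + 10 × 0.27 = 70.59 ppm.
Deficit to target: 88 − 70.59 = 17.41 mg/L.
Mass: 17.41 mg/L × 526,115 L = 9160 g cyanuric acid.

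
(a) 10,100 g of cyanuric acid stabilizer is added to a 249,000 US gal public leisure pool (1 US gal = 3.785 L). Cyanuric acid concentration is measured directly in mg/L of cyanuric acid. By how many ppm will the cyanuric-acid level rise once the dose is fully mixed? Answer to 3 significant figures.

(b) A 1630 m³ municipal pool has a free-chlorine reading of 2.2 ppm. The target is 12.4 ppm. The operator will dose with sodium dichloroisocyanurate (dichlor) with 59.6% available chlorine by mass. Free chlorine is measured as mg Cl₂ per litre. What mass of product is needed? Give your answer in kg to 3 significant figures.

(a) Volume: 249,000 US gal × 3.785 L/gal = 942,465 L.
(a) Rise: 10,100 g / 942,465 L × 1000 = 10.72 mg/L.

(b) Volume: 1630 m³ = 1,630,000 L.
(b) Chlorine deficit: 12.4 − 2.2 = 10.2 ppm = 10.2 mg/L as Cl₂.
(b) Cl₂ equivalent needed: 10.2 mg/L × 1,630,000 L = 16,630,000 mg = 16,630 g.
(b) Product at 59.6% available chlorine: 16,630 / 0.596 = 27,900 g.

(a) 10.7 ppm; (b) 27.9 kg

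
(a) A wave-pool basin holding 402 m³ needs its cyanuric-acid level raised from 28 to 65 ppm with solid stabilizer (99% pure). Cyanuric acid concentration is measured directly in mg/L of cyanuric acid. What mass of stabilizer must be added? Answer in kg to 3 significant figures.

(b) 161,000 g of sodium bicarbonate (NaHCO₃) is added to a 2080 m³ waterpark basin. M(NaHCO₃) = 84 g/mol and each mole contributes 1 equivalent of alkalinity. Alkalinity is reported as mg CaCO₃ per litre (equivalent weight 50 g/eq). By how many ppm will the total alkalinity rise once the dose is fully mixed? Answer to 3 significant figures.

(a) 15.0 kg; (b) 46.1 ppm

(a) Volume: 402 m³ = 402,000 L.
(a) CYA to add: (65 − 28) = 37 mg/L × 402,000 L = 14,870 g cyanuric acid.
(a) At 99% purity: 14,870 / 0.99 = 15,020 g product.

(b) Volume: 2080 m³ = 2,080,000 L.
(b) Moles of NaHCO₃: 161,000 g ÷ 84 g/mol = 1917 mol → 1917 eq of alkalinity.
(b) As CaCO₃: 1917 eq × 50 g/eq = 95,830 g.
(b) Rise: 95,830 g / 2,080,000 L × 1000 = 46.07 mg/L.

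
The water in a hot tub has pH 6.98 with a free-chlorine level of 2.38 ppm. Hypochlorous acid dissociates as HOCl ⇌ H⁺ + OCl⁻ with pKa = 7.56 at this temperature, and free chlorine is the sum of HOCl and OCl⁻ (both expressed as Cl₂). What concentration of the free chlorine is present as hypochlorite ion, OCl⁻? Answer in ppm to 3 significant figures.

0.496 ppm

[OCl⁻]/[HOCl] = 10^(pH − pKa) = 10^(6.98 − 7.56) = 10^-0.58 = 0.263.
Fraction as HOCl = 1 / (1 + 0.263) = 0.7917.
OCl⁻ = (1 − 0.7917) × 2.38 ppm = 0.4956 ppm.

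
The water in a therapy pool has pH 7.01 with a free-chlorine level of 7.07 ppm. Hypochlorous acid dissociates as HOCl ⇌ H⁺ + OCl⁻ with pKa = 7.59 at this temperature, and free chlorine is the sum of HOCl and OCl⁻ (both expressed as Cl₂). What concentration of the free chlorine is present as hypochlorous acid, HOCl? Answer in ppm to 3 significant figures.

[OCl⁻]/[HOCl] = 10^(pH − pKa) = 10^(7.01 − 7.59) = 10^-0.58 = 0.263.
Fraction as HOCl = 1 / (1 + 0.263) = 0.7917.
HOCl = 0.7917 × 7.07 ppm = 5.598 ppm.

5.60 ppm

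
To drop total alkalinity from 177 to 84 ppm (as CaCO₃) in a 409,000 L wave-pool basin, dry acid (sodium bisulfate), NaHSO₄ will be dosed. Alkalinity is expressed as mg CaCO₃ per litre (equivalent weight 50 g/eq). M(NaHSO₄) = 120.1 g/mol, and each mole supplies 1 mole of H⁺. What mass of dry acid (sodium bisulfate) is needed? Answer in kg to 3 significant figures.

91.4 kg

Alkalinity to neutralize: (177 − 84) = 93 mg/L as CaCO₃ × 409,000 L = 38,040 g as CaCO₃.
Equivalents of H⁺ required: 38,040 ÷ 50 g/eq = 760.7 eq = 760.7 mol NaHSO₄.
Mass of NaHSO₄: 760.7 × 120.1 = 91,360 g.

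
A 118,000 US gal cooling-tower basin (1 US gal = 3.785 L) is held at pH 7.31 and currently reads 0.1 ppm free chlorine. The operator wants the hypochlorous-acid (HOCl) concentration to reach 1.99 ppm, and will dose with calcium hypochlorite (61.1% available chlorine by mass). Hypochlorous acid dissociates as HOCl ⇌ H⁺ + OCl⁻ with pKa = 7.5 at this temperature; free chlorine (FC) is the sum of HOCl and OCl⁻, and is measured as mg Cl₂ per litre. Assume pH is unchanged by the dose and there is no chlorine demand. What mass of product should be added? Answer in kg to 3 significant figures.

Volume: 118,000 US gal × 3.785 L/gal = 446,630 L.
[OCl⁻]/[HOCl] = 10^(pH − pKa) = 10^(7.31 − 7.5) = 0.6457; fraction as HOCl = 1/(1 + 0.6457) = 0.6077.
Free chlorine required for 1.99 ppm HOCl: 1.99 / 0.6077 = 3.275 ppm.
FC to add: 3.275 − 0.1 = 3.175 mg/L as Cl₂.
Cl₂ equivalent: 3.175 mg/L × 446,630 L = 1418 g.
Product at 61.1% available Cl: 1418 / 0.611 = 2321 g.

2.32 kg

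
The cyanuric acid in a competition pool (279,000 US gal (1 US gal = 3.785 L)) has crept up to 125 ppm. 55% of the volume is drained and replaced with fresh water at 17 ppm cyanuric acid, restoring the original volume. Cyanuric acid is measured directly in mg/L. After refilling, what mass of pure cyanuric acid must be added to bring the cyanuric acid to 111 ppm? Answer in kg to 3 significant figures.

Volume: 279,000 US gal × 3.785 L/gal = 1,056,015 L.
After draining 55% and refilling: 125 × 0.45 + 17 × 0.55 = 65.6 ppm.
Deficit to target: 111 − 65.6 = 45.4 mg/L.
Mass: 45.4 mg/L × 1,056,015 L = 47,940 g cyanuric acid.

47.9 kg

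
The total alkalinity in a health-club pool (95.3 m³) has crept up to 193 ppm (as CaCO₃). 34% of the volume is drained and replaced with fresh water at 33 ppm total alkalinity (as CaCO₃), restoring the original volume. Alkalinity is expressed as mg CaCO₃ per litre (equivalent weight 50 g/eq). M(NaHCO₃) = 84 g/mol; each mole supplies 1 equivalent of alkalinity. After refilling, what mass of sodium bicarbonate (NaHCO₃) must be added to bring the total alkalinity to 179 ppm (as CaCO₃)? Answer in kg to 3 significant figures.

Volume: 95.3 m³ = 95,300 L.
After draining 34% and refilling: 193 × 0.66 + 33 × 0.34 = 138.6 ppm.
Deficit to target: 179 − 138.6 = 40.4 mg/L.
As CaCO₃: 40.4 mg/L × 95,300 L = 3850 g; ÷ 50 g/eq ÷ 1 = 77 mol NaHCO₃.
Mass: 77 × 84 = 6468 g.

6.47 kg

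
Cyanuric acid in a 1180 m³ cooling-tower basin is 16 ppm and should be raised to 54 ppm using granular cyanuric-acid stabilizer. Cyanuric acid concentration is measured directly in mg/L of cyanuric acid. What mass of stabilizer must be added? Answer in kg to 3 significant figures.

Volume: 1180 m³ = 1,180,000 L.
CYA to add: (54 − 16) = 38 mg/L × 1,180,000 L = 44,840 g cyanuric acid.

44.8 kg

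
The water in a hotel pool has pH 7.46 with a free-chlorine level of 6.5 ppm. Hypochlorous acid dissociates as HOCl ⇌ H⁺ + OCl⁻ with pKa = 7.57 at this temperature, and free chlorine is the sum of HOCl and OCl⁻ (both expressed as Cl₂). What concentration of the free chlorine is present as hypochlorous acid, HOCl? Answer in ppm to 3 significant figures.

3.66 ppm

[OCl⁻]/[HOCl] = 10^(pH − pKa) = 10^(7.46 − 7.57) = 10^-0.11 = 0.7762.
Fraction as HOCl = 1 / (1 + 0.7762) = 0.563.
HOCl = 0.563 × 6.5 ppm = 3.659 ppm.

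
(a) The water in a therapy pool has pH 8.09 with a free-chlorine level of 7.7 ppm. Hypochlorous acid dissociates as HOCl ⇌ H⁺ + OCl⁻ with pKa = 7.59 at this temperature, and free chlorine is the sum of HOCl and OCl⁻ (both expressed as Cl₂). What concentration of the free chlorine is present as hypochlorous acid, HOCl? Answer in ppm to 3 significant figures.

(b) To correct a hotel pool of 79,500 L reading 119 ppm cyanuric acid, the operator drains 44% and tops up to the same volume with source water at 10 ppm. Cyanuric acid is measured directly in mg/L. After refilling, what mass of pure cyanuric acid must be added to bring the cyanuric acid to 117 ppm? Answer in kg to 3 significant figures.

(a) [OCl⁻]/[HOCl] = 10^(pH − pKa) = 10^(8.09 − 7.59) = 10^0.50 = 3.162.
(a) Fraction as HOCl = 1 / (1 + 3.162) = 0.2403.
(a) HOCl = 0.2403 × 7.7 ppm = 1.85 ppm.

(b) After draining 44% and refilling: 119 × 0.56 + 10 × 0.44 = 71.04 ppm.
(b) Deficit to target: 117 − 71.04 = 45.96 mg/L.
(b) Mass: 45.96 mg/L × 79,500 L = 3654 g cyanuric acid.

(a) 1.85 ppm; (b) 3.65 kg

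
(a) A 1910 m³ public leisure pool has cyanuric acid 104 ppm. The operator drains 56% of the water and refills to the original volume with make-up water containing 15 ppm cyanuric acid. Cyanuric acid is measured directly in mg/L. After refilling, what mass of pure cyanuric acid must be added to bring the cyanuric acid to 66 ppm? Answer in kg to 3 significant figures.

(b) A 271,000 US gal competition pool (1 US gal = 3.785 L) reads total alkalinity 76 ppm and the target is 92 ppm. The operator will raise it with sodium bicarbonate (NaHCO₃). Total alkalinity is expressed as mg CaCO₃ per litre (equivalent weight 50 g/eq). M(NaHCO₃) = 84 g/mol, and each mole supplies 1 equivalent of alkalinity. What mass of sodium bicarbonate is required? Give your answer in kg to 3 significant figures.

(a) 22.6 kg; (b) 27.6 kg

(a) Volume: 1910 m³ = 1,910,000 L.
(a) After draining 56% and refilling: 104 × 0.44 + 15 × 0.56 = 54.16 ppm.
(a) Deficit to target: 66 − 54.16 = 11.84 mg/L.
(a) Mass: 11.84 mg/L × 1,910,000 L = 22,610 g cyanuric acid.

(b) Volume: 271,000 US gal × 3.785 L/gal = 1,025,735 L.
(b) Alkalinity to add: (92 − 76) = 16 mg/L as CaCO₃ × 1,025,735 L = 16,410 g as CaCO₃.
(b) Equivalents: 16,410 g ÷ 50 g/eq = 328.2 eq.
(b) NaHCO₃ supplies 1 eq per mole → 328.2 mol.
(b) Mass: 328.2 mol × 84 g/mol = 27,570 g.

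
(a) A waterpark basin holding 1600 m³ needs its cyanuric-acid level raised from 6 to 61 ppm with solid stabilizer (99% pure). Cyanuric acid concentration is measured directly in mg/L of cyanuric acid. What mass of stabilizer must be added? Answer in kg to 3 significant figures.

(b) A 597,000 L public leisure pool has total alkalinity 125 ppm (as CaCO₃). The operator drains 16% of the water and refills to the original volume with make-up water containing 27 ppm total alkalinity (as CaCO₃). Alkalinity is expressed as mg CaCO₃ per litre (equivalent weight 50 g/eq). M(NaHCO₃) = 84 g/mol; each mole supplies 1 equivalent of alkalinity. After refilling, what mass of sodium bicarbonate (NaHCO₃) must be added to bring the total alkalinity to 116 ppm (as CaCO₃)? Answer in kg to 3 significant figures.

(a) 88.9 kg; (b) 6.70 kg

(a) Volume: 1600 m³ = 1,600,000 L.
(a) CYA to add: (61 − 6) = 55 mg/L × 1,600,000 L = 88,000 g cyanuric acid.
(a) At 99% purity: 88,000 / 0.99 = 88,890 g product.

(b) After draining 16% and refilling: 125 × 0.84 + 27 × 0.16 = 109.32 ppm.
(b) Deficit to target: 116 − 109.32 = 6.68 mg/L.
(b) As CaCO₃: 6.68 mg/L × 597,000 L = 3988 g; ÷ 50 g/eq ÷ 1 = 79.76 mol NaHCO₃.
(b) Mass: 79.76 × 84 = 6700 g.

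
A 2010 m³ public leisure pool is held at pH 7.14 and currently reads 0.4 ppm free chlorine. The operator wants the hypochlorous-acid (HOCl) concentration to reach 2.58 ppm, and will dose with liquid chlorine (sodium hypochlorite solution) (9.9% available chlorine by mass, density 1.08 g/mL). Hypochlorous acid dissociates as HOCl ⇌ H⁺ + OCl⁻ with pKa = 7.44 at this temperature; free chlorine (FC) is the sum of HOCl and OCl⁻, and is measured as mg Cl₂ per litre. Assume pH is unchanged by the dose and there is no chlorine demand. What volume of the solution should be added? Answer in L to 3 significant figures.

Volume: 2010 m³ = 2,010,000 L.
[OCl⁻]/[HOCl] = 10^(pH − pKa) = 10^(7.14 − 7.44) = 0.5012; fraction as HOCl = 1/(1 + 0.5012) = 0.6661.
Free chlorine required for 2.58 ppm HOCl: 2.58 / 0.6661 = 3.873 ppm.
FC to add: 3.873 − 0.4 = 3.473 mg/L as Cl₂.
Cl₂ equivalent: 3.473 mg/L × 2,010,000 L = 6981 g.
Product at 9.9% available Cl: 6981 / 0.099 = 70,510 g.
Volume: 70,510 g ÷ 1.08 g/mL = 65,290 mL.

65.3 L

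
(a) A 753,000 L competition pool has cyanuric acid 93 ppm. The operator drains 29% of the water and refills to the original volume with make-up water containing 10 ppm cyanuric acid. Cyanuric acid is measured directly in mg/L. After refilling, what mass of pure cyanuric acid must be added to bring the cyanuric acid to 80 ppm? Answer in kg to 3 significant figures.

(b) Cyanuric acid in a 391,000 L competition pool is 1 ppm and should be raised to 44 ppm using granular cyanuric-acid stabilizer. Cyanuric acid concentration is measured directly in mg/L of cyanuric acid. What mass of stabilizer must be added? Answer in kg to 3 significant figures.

(a) 8.34 kg; (b) 16.8 kg

(a) After draining 29% and refilling: 93 × 0.71 + 10 × 0.29 = 68.93 ppm.
(a) Deficit to target: 80 − 68.93 = 11.07 mg/L.
(a) Mass: 11.07 mg/L × 753,000 L = 8336 g cyanuric acid.

(b) CYA to add: (44 − 1) = 43 mg/L × 391,000 L = 16,810 g cyanuric acid.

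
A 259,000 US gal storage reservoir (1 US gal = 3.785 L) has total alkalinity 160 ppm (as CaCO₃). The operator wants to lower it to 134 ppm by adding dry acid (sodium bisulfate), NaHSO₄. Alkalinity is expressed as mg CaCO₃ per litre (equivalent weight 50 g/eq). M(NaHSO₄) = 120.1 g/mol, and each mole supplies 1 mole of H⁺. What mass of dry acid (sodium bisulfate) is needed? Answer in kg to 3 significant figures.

Volume: 259,000 US gal × 3.785 L/gal = 980,315 L.
Alkalinity to neutralize: (160 − 134) = 26 mg/L as CaCO₃ × 980,315 L = 25,490 g as CaCO₃.
Equivalents of H⁺ required: 25,490 ÷ 50 g/eq = 509.8 eq = 509.8 mol NaHSO₄.
Mass of NaHSO₄: 509.8 × 120.1 = 61,220 g.

61.2 kg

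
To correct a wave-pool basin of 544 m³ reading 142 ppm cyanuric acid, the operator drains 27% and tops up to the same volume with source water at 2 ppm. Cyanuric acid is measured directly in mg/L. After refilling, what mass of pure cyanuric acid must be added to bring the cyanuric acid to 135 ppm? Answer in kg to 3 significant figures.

Volume: 544 m³ = 544,000 L.
After draining 27% and refilling: 142 × 0.73 + 2 × 0.27 = 104.2 ppm.
Deficit to target: 135 − 104.2 = 30.8 mg/L.
Mass: 30.8 mg/L × 544,000 L = 16,760 g cyanuric acid.

16.8 kg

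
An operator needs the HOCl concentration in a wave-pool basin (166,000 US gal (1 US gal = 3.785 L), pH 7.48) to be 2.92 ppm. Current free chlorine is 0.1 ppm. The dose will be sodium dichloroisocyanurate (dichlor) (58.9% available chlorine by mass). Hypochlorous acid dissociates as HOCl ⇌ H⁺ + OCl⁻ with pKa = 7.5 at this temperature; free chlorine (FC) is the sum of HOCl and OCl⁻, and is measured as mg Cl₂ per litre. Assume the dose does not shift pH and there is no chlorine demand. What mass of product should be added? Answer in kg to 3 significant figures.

Volume: 166,000 US gal × 3.785 L/gal = 628,310 L.
[OCl⁻]/[HOCl] = 10^(pH − pKa) = 10^(7.48 − 7.5) = 0.955; fraction as HOCl = 1/(1 + 0.955) = 0.5115.
Free chlorine required for 2.92 ppm HOCl: 2.92 / 0.5115 = 5.709 ppm.
FC to add: 5.709 − 0.1 = 5.609 mg/L as Cl₂.
Cl₂ equivalent: 5.609 mg/L × 628,310 L = 3524 g.
Product at 58.9% available Cl: 3524 / 0.589 = 5983 g.

5.98 kg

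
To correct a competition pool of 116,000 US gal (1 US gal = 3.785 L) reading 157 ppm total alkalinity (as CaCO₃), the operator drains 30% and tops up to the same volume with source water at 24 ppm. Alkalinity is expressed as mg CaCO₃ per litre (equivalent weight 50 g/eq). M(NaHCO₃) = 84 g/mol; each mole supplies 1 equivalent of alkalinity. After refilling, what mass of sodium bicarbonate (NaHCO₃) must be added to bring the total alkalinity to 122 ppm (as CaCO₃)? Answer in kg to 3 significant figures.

3.61 kg

Volume: 116,000 US gal × 3.785 L/gal = 439,060 L.
After draining 30% and refilling: 157 × 0.70 + 24 × 0.30 = 117.1 ppm.
Deficit to target: 122 − 117.1 = 4.9 mg/L.
As CaCO₃: 4.9 mg/L × 439,060 L = 2151 g; ÷ 50 g/eq ÷ 1 = 43.03 mol NaHCO₃.
Mass: 43.03 × 84 = 3614 g.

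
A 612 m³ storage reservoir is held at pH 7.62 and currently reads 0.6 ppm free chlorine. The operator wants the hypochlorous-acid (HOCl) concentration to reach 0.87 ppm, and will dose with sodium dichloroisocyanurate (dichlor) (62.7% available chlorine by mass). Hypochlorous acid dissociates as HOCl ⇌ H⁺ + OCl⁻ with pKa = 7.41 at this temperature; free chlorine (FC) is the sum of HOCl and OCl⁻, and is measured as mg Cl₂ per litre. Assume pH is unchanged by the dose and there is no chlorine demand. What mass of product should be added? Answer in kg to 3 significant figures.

1.64 kg

Volume: 612 m³ = 612,000 L.
[OCl⁻]/[HOCl] = 10^(pH − pKa) = 10^(7.62 − 7.41) = 1.622; fraction as HOCl = 1/(1 + 1.622) = 0.3814.
Free chlorine required for 0.87 ppm HOCl: 0.87 / 0.3814 = 2.281 ppm.
FC to add: 2.281 − 0.6 = 1.681 mg/L as Cl₂.
Cl₂ equivalent: 1.681 mg/L × 612,000 L = 1029 g.
Product at 62.7% available Cl: 1029 / 0.627 = 1641 g.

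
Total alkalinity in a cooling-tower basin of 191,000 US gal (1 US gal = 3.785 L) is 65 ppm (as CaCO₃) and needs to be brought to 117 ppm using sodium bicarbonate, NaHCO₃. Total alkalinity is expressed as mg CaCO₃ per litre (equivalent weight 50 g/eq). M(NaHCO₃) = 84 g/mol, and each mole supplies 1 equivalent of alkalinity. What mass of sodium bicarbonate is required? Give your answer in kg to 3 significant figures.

63.2 kg

Volume: 191,000 US gal × 3.785 L/gal = 722,935 L.
Alkalinity to add: (117 − 65) = 52 mg/L as CaCO₃ × 722,935 L = 37,590 g as CaCO₃.
Equivalents: 37,590 g ÷ 50 g/eq = 751.9 eq.
NaHCO₃ supplies 1 eq per mole → 751.9 mol.
Mass: 751.9 mol × 84 g/mol = 63,160 g.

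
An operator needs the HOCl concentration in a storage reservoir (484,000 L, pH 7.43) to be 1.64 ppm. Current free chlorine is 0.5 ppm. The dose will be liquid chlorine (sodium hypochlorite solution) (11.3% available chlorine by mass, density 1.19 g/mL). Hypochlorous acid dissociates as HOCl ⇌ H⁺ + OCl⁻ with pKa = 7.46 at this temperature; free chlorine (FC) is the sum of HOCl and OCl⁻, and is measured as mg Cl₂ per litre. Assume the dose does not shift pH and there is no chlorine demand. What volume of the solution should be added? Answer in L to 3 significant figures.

[OCl⁻]/[HOCl] = 10^(pH − pKa) = 10^(7.43 − 7.46) = 0.9333; fraction as HOCl = 1/(1 + 0.9333) = 0.5173.
Free chlorine required for 1.64 ppm HOCl: 1.64 / 0.5173 = 3.171 ppm.
FC to add: 3.171 − 0.5 = 2.671 mg/L as Cl₂.
Cl₂ equivalent: 2.671 mg/L × 484,000 L = 1293 g.
Product at 11.3% available Cl: 1293 / 0.113 = 11,440 g.
Volume: 11,440 g ÷ 1.19 g/mL = 9612 mL.

9.61 L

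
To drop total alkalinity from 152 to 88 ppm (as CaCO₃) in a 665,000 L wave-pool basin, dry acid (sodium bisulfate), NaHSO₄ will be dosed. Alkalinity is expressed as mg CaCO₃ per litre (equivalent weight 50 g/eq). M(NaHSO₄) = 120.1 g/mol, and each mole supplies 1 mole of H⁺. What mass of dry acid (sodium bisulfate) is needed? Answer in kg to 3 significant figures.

102 kg

Alkalinity to neutralize: (152 − 88) = 64 mg/L as CaCO₃ × 665,000 L = 42,560 g as CaCO₃.
Equivalents of H⁺ required: 42,560 ÷ 50 g/eq = 851.2 eq = 851.2 mol NaHSO₄.
Mass of NaHSO₄: 851.2 × 120.1 = 102,200 g.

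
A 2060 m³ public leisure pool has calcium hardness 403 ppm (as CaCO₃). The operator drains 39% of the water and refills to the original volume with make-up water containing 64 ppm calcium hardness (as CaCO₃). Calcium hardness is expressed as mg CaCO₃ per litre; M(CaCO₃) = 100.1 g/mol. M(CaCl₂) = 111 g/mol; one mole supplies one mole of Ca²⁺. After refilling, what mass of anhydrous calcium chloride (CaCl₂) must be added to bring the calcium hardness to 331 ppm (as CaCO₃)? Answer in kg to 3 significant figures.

Volume: 2060 m³ = 2,060,000 L.
After draining 39% and refilling: 403 × 0.61 + 64 × 0.39 = 270.79 ppm.
Deficit to target: 331 − 270.79 = 60.21 mg/L.
As CaCO₃: 60.21 mg/L × 2,060,000 L = 124,000 g; ÷ 100.1 = 1239 mol Ca²⁺.
Mass: 1239 × 111 = 137,500 g.

138 kg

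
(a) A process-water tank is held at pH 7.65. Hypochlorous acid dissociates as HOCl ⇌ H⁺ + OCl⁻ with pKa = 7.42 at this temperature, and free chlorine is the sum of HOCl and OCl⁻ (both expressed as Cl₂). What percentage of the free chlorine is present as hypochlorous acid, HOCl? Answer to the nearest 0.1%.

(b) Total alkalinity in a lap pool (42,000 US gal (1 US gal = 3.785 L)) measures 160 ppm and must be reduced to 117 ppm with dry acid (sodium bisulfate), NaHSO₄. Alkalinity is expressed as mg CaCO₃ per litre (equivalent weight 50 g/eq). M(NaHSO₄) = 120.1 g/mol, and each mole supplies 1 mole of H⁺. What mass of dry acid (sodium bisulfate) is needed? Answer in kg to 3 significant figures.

(a) [OCl⁻]/[HOCl] = 10^(pH − pKa) = 10^(7.65 − 7.42) = 10^0.23 = 1.698.
(a) Fraction as HOCl = 1 / (1 + 1.698) = 0.3706.

(b) Volume: 42,000 US gal × 3.785 L/gal = 158,970 L.
(b) Alkalinity to neutralize: (160 − 117) = 43 mg/L as CaCO₃ × 158,970 L = 6836 g as CaCO₃.
(b) Equivalents of H⁺ required: 6836 ÷ 50 g/eq = 136.7 eq = 136.7 mol NaHSO₄.
(b) Mass of NaHSO₄: 136.7 × 120.1 = 16,420 g.

(a) 37.1%; (b) 16.4 kg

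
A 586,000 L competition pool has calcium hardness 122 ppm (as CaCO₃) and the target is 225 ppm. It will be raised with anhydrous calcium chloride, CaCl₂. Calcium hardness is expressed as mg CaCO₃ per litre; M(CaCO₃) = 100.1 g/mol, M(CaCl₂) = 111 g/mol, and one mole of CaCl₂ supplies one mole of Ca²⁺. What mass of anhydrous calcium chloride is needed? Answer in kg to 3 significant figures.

Hardness to add: (225 − 122) = 103 mg/L as CaCO₃ × 586,000 L = 60,360 g as CaCO₃.
Moles of Ca²⁺ (1 mol Ca²⁺ ≡ 1 mol CaCO₃): 60,360 / 100.1 g/mol = 603 mol.
Mass of CaCl₂: 603 × 111 = 66,930 g.

66.9 kg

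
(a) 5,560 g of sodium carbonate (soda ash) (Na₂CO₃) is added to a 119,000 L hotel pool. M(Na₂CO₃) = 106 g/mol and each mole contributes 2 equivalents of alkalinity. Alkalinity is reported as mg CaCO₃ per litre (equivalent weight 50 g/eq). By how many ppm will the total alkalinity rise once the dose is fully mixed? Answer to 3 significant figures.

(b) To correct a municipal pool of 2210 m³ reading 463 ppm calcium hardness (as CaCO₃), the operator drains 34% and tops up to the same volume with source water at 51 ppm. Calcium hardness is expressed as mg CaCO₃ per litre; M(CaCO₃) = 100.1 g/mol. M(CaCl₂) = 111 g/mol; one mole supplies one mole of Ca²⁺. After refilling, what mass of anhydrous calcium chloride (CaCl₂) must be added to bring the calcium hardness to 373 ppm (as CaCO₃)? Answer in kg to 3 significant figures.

(a) Moles of Na₂CO₃: 5,560 g ÷ 106 g/mol = 52.45 mol → 104.9 eq of alkalinity.
(a) As CaCO₃: 104.9 eq × 50 g/eq = 5245 g.
(a) Rise: 5245 g / 119,000 L × 1000 = 44.08 mg/L.

(b) Volume: 2210 m³ = 2,210,000 L.
(b) After draining 34% and refilling: 463 × 0.66 + 51 × 0.34 = 322.92 ppm.
(b) Deficit to target: 373 − 322.92 = 50.08 mg/L.
(b) As CaCO₃: 50.08 mg/L × 2,210,000 L = 110,700 g; ÷ 100.1 = 1106 mol Ca²⁺.
(b) Mass: 1106 × 111 = 122,700 g.

(a) 44.1 ppm; (b) 123 kg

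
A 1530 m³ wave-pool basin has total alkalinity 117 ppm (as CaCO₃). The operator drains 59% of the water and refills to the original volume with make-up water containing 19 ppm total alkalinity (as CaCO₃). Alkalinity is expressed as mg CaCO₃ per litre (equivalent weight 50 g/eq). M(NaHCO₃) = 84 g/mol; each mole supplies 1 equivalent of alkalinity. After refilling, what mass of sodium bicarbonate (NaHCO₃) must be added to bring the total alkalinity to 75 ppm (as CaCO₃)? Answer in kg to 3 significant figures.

40.7 kg

Volume: 1530 m³ = 1,530,000 L.
After draining 59% and refilling: 117 × 0.41 + 19 × 0.59 = 59.18 ppm.
Deficit to target: 75 − 59.18 = 15.82 mg/L.
As CaCO₃: 15.82 mg/L × 1,530,000 L = 24,200 g; ÷ 50 g/eq ÷ 1 = 484.1 mol NaHCO₃.
Mass: 484.1 × 84 = 40,660 g.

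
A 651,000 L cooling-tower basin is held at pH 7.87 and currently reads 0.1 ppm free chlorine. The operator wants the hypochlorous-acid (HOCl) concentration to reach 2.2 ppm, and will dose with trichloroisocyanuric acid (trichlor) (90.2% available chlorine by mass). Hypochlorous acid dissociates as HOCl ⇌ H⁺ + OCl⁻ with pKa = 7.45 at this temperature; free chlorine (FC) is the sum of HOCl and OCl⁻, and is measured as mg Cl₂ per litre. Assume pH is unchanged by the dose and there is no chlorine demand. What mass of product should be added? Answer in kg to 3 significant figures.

[OCl⁻]/[HOCl] = 10^(pH − pKa) = 10^(7.87 − 7.45) = 2.63; fraction as HOCl = 1/(1 + 2.63) = 0.2755.
Free chlorine required for 2.2 ppm HOCl: 2.2 / 0.2755 = 7.987 ppm.
FC to add: 7.987 − 0.1 = 7.887 mg/L as Cl₂.
Cl₂ equivalent: 7.887 mg/L × 651,000 L = 5134 g.
Product at 90.2% available Cl: 5134 / 0.902 = 5692 g.

5.69 kg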